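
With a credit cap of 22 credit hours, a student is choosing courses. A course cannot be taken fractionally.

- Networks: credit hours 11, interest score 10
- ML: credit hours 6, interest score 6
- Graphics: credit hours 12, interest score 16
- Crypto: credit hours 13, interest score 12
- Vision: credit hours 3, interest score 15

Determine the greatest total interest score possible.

Treat it as a binary knapsack problem.
Take ML, Graphics, and Vision: credit hours 6 + 12 + 3 = 21 ≤ 22, interest score 6 + 16 + 15 = 37.
No other feasible combination does better.

37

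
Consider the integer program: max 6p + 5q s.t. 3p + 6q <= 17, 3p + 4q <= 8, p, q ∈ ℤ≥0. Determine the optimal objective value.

The continuous relaxation peaks at (2.67, 0) with value 16.00; rounding to a feasible lattice point costs some objective.
(p,q)=(2,0): 3·2+6·0=6≤17, 3·2+4·0=6≤8, objective 12.
(p,q)=(1,1): 3·1+6·1=9≤17, 3·1+4·1=7≤8, objective 11.
The best lattice point is (2,0), giving 12.

12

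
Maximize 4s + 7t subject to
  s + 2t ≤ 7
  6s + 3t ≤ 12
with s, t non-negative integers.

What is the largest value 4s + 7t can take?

21

Relaxing integrality, the LP optimum is 24.67 at (s,t) = (0.333, 3.33), which is not an integer point.
(s,t)=(0,3): 1·0+2·3=6≤7, 6·0+3·3=9≤12, objective 21.
(s,t)=(1,2): 1·1+2·2=5≤7, 6·1+3·2=12≤12, objective 18.
(s,t)=(0,2): 1·0+2·2=4≤7, 6·0+3·2=6≤12, objective 14.
Maximum is 21 at (s,t)=(0,3).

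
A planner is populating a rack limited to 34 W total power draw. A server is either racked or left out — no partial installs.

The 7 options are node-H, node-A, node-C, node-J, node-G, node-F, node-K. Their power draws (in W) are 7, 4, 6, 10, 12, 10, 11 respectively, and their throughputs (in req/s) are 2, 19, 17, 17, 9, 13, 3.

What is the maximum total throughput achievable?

Take node-A, node-C, node-J, and node-F: power draw 4 + 6 + 10 + 10 = 30 ≤ 34, throughput 19 + 17 + 17 + 13 = 66.
No other feasible combination does better.

66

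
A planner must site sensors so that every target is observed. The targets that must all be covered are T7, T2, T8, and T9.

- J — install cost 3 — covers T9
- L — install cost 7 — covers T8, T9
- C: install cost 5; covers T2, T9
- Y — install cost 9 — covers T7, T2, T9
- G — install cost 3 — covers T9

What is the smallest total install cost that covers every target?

The greedy cost-per-new-target heuristic would pick C, L, and Y for 21, but a cheaper cover exists.
Choose L and Y: together they cover T7, T2, T8, T9 — every target.
Total install cost: 7 + 9 = 16.
No cover costs less than 16.

16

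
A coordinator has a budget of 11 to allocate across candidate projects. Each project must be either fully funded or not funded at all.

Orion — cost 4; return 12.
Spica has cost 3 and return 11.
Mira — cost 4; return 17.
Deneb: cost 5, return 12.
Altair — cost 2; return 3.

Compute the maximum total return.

Orion + Spica + Mira: cost 4 + 3 + 4 = 11 ≤ 11, return 12 + 11 + 17 = 40.
Mira + Deneb + Altair: cost 4 + 5 + 2 = 11 ≤ 11, return 17 + 12 + 3 = 32.
Orion + Mira + Altair: cost 4 + 4 + 2 = 10 ≤ 11, return 12 + 17 + 3 = 32.
Best is Orion, Spica, and Mira with total return 40.

40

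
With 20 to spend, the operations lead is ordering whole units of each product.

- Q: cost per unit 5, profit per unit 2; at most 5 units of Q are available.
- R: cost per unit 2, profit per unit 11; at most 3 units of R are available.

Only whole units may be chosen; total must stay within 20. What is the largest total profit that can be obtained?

37

R has the best ratio (11/2); taking only R gives at most 3×11 = 33 (stopped by the supply cap of 3).
Mixing does better — 2×Q and 3×R: cost 16 ≤ 20, profit 2·2 + 3·11 = 37.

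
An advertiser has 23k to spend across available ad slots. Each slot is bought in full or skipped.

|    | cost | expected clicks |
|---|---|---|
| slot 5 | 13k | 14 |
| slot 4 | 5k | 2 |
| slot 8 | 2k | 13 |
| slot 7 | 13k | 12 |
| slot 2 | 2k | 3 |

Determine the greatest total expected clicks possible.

32

Take slot 5, slot 4, slot 8, and slot 2: cost 13 + 5 + 2 + 2 = 22 ≤ 23, expected clicks 14 + 2 + 13 + 3 = 32.
No other feasible combination does better.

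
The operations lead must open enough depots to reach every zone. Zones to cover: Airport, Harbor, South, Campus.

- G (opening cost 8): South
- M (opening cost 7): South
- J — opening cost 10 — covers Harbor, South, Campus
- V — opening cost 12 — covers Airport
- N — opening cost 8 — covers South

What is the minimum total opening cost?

This is a weighted set-cover instance.
Choose J and V: together they cover Airport, Harbor, South, Campus — every zone.
Total opening cost: 10 + 12 = 22.
No cover costs less than 22.

22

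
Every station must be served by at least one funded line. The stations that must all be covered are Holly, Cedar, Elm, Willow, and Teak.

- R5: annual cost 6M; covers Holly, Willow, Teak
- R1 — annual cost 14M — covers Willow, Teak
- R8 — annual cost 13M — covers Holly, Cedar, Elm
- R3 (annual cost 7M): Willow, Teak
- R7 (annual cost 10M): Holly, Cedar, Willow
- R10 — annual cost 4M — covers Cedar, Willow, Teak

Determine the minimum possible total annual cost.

The greedy cost-per-new-station heuristic would pick R10, R5, and R8 for 23, but a cheaper cover exists.
Choose R8 and R10: together they cover Holly, Cedar, Elm, Willow, Teak — every station.
Total annual cost: 13 + 4 = 17.
No cover costs less than 17.

17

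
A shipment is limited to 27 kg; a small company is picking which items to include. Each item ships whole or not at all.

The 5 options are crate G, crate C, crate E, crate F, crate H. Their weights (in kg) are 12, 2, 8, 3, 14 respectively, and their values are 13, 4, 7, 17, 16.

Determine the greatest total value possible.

Take crate C, crate E, crate F, and crate H: weight 2 + 8 + 3 + 14 = 27 ≤ 27, value 4 + 7 + 17 + 16 = 44.
No other feasible combination does better.

44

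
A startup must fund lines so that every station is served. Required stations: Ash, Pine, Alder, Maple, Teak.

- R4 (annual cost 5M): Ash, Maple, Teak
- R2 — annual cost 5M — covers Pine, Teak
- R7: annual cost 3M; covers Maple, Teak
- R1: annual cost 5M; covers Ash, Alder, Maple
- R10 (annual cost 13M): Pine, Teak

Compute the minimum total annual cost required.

10

Choose R2 and R1: together they cover Ash, Pine, Alder, Maple, Teak — every station.
Total annual cost: 5 + 5 = 10.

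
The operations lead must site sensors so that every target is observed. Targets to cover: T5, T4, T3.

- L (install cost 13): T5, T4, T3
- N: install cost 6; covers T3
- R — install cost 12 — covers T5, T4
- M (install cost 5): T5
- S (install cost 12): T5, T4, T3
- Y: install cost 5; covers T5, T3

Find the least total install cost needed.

12

This is an integer covering problem.
The greedy cost-per-new-target heuristic would pick Y and R for 17, but a cheaper cover exists.
S alone covers T5, T4, T3 — every target.
Total install cost: 12.
No cover costs less than 12.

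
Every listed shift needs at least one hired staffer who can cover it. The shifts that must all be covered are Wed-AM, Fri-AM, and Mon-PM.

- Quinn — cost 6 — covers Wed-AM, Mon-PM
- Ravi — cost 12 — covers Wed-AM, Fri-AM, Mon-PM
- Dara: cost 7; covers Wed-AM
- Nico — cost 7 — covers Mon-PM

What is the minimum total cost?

12

Ravi alone covers Wed-AM, Fri-AM, Mon-PM — every shift.
Total cost: 12.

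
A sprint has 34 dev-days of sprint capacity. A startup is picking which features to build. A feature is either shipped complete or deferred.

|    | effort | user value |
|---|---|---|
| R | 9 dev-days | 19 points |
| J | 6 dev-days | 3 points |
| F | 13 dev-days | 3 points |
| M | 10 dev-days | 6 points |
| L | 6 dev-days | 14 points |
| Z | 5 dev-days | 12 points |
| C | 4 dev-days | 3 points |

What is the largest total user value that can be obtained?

54

This is a 0-1 knapsack instance.
R + M + L + Z + C: effort 9 + 10 + 6 + 5 + 4 = 34 ≤ 34, user value 19 + 6 + 14 + 12 + 3 = 54.
R + J + L + Z + C: effort 9 + 6 + 6 + 5 + 4 = 30 ≤ 34, user value 19 + 3 + 14 + 12 + 3 = 51.
R + M + L + Z: effort 9 + 10 + 6 + 5 = 30 ≤ 34, user value 19 + 6 + 14 + 12 = 51.
Best is R, M, L, Z, and C with total user value 54.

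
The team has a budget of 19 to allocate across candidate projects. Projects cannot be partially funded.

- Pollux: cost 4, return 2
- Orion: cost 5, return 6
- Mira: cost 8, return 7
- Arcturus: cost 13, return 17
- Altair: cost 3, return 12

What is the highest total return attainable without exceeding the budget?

29

Orion + Mira + Altair: cost 5 + 8 + 3 = 16 ≤ 19, return 6 + 7 + 12 = 25.
Arcturus + Altair: cost 13 + 3 = 16 ≤ 19, return 17 + 12 = 29.
Best is Arcturus and Altair with total return 29.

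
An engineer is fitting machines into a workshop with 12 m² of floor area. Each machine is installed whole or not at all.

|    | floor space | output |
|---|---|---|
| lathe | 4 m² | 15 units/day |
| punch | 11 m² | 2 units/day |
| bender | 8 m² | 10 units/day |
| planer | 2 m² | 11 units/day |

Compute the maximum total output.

This is an integer program with binary decision variables.
lathe + planer: floor space 4 + 2 = 6 ≤ 12, output 15 + 11 = 26.
lathe + bender: floor space 4 + 8 = 12 ≤ 12, output 15 + 10 = 25.
bender + planer: floor space 8 + 2 = 10 ≤ 12, output 10 + 11 = 21.
Best is lathe and planer with total output 26.

26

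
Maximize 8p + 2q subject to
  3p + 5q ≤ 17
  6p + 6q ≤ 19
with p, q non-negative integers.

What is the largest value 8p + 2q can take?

Relaxing integrality, the LP optimum is 25.33 at (p,q) = (3.17, 0), which is not an integer point.
(p,q)=(3,0) is feasible, giving 24.
(p,q)=(2,1) is feasible, giving 18.
(p,q)=(2,0) is feasible, giving 16.
The best lattice point is (3,0), giving 24.

24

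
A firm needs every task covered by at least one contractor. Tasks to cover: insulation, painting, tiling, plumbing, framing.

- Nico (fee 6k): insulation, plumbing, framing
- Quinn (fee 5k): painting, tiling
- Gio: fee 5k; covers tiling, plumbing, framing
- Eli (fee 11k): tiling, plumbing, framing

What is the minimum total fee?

11

Choose Nico and Quinn: together they cover insulation, painting, tiling, plumbing, framing — every task.
Total fee: 6 + 5 = 11.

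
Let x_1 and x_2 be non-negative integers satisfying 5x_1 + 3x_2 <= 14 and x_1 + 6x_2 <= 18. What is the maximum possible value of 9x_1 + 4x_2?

Relaxing integrality, the LP optimum is 25.20 at (x_1,x_2) = (2.8, 0), which is not an integer point.
(x_1,x_2)=(2,1): 5·2+3·1=13≤14, 1·2+6·1=8≤18, objective 22.
(x_1,x_2)=(2,0): 5·2+3·0=10≤14, 1·2+6·0=2≤18, objective 18.
(x_1,x_2)=(1,2): 5·1+3·2=11≤14, 1·1+6·2=13≤18, objective 17.
(x_1,x_2)=(1,1): 5·1+3·1=8≤14, 1·1+6·1=7≤18, objective 13.
No feasible integer point exceeds 22.

22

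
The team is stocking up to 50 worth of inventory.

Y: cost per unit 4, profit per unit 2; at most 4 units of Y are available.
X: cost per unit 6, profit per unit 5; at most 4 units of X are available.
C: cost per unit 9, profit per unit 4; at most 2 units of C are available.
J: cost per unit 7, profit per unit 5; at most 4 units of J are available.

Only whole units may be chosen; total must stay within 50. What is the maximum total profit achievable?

37

This is a bounded integer knapsack.
X has the best ratio (5/6); taking only X gives at most 4×5 = 20 (stopped by the supply cap of 4).
Mixing does better — 1×Y, 3×X, and 4×J: cost 50 ≤ 50, profit 1·2 + 3·5 + 4·5 = 37.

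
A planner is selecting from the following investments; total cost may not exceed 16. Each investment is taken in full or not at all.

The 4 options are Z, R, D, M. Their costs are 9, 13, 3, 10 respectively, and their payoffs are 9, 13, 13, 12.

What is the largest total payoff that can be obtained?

This is an integer program with binary decision variables.
D + M: cost 3 + 10 = 13 ≤ 16, payoff 13 + 12 = 25.
Z + D: cost 9 + 3 = 12 ≤ 16, payoff 9 + 13 = 22.
R + D: cost 13 + 3 = 16 ≤ 16, payoff 13 + 13 = 26.
Best is R and D with total payoff 26.

26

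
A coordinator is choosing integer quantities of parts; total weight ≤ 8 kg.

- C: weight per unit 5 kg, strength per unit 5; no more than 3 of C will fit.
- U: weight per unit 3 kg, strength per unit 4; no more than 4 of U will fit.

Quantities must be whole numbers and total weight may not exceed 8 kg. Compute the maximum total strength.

9

Take 1×C and 1×U: weight 8 ≤ 8, strength 1·5 + 1·4 = 9.
No other integer combination yields more.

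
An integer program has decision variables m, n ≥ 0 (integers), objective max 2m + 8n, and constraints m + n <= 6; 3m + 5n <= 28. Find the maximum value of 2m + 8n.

(m,n)=(1,5) is feasible, giving 42.
(m,n)=(0,5) is feasible, giving 40.
No feasible integer point exceeds 42.

42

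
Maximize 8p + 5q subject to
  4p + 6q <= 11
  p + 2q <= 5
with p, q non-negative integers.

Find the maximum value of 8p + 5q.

(p,q)=(2,0) is feasible, giving 16.
(p,q)=(1,1) is feasible, giving 13.
(p,q)=(1,0) is feasible, giving 8.
The best lattice point is (2,0), giving 16.

16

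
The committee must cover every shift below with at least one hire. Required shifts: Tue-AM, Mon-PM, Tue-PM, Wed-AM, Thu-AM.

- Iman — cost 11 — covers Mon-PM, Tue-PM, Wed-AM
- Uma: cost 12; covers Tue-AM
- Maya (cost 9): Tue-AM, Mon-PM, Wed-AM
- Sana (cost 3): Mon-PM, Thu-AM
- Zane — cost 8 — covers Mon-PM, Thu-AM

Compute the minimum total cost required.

This is an integer covering problem.
Choose Iman, Maya, and Sana: together they cover Tue-AM, Mon-PM, Tue-PM, Wed-AM, Thu-AM — every shift.
Total cost: 11 + 9 + 3 = 23.
No cover costs less than 23.

23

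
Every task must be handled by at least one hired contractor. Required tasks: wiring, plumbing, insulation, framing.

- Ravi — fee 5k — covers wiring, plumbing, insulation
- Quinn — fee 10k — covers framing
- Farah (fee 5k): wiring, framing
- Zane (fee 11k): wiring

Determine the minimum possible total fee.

10

Choose Ravi and Farah: together they cover wiring, plumbing, insulation, framing — every task.
Total fee: 5 + 5 = 10.
No cover costs less than 10.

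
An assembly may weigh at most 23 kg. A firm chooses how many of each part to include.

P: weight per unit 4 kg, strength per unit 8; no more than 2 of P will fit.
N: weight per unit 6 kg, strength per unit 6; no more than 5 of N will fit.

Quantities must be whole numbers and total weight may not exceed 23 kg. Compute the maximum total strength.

28

P has the best ratio (8/4); taking only P gives at most 2×8 = 16 (stopped by the supply cap of 2).
Mixing does better — 2×P and 2×N: weight 20 ≤ 23, strength 2·8 + 2·6 = 28.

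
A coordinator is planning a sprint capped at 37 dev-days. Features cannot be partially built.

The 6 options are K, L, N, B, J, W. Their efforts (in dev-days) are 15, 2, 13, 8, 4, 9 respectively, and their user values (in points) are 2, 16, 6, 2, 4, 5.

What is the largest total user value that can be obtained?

33

Take L, N, B, J, and W: effort 2 + 13 + 8 + 4 + 9 = 36 ≤ 37, user value 16 + 6 + 2 + 4 + 5 = 33.
No other feasible combination does better.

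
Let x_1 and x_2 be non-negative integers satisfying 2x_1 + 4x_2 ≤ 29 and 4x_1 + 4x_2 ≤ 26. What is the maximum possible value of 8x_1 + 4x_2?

48

The continuous relaxation peaks at (6.5, 0) with value 52.00; rounding to a feasible lattice point costs some objective.
(x_1,x_2)=(6,0): 2·6+4·0=12≤29, 4·6+4·0=24≤26, objective 48.
(x_1,x_2)=(5,1): 2·5+4·1=14≤29, 4·5+4·1=24≤26, objective 44.
(x_1,x_2)=(5,0): 2·5+4·0=10≤29, 4·5+4·0=20≤26, objective 40.
Maximum is 48 at (x_1,x_2)=(6,0).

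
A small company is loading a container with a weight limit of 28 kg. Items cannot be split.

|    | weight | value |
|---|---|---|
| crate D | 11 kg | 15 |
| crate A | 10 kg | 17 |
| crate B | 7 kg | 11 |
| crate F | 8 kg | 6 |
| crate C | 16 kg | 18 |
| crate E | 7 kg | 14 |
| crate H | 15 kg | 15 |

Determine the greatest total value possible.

Allowing fractional choices, the relaxed optimum would be about 47.5, but items are indivisible.
crate A + crate B + crate E: weight 10 + 7 + 7 = 24 ≤ 28, value 17 + 11 + 14 = 42.
crate D + crate A + crate E: weight 11 + 10 + 7 = 28 ≤ 28, value 15 + 17 + 14 = 46.
crate D + crate A + crate B: weight 11 + 10 + 7 = 28 ≤ 28, value 15 + 17 + 11 = 43.
Best is crate D, crate A, and crate E with total value 46.

46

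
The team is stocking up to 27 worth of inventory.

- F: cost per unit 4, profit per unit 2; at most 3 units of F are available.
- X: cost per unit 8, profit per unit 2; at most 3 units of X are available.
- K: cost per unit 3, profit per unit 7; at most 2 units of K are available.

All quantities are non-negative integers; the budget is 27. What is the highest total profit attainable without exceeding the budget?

22

K has the best ratio (7/3); taking only K gives at most 2×7 = 14 (stopped by the supply cap of 2).
Mixing does better — 3×F, 1×X, and 2×K: cost 26 ≤ 27, profit 3·2 + 1·2 + 2·7 = 22.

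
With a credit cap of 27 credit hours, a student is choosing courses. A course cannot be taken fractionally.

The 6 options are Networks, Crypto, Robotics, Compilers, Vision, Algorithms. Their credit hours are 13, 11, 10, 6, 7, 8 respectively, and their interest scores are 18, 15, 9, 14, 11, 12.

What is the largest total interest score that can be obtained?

44

Allowing fractional choices, the relaxed optimum would be about 45.3, but courses are indivisible.
Networks + Compilers + Vision: credit hours 13 + 6 + 7 = 26 ≤ 27, interest score 18 + 14 + 11 = 43.
Networks + Compilers + Algorithms: credit hours 13 + 6 + 8 = 27 ≤ 27, interest score 18 + 14 + 12 = 44.
Best is Networks, Compilers, and Algorithms with total interest score 44.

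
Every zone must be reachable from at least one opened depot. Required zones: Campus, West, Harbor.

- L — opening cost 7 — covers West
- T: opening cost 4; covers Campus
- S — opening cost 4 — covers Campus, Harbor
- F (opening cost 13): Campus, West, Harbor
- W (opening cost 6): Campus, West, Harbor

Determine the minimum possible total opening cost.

6

W alone covers Campus, West, Harbor — every zone.
Total opening cost: 6.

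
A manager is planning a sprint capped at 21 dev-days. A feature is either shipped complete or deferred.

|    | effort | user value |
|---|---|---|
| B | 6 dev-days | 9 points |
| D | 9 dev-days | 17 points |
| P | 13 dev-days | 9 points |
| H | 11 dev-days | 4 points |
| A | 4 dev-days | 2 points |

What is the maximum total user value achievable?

B + D + A: effort 6 + 9 + 4 = 19 ≤ 21, user value 9 + 17 + 2 = 28.
D + H: effort 9 + 11 = 20 ≤ 21, user value 17 + 4 = 21.
B + D: effort 6 + 9 = 15 ≤ 21, user value 9 + 17 = 26.
Best is B, D, and A with total user value 28.

28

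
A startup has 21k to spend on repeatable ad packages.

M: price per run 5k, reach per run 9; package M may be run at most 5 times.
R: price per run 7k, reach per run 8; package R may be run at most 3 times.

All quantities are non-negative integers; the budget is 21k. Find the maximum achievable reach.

This is a bounded integer knapsack.
M has the best ratio (9/5); taking only M gives at most 4×9 = 36 (stopped by the price limit).
Optimal: 4×M: price 20 ≤ 21, reach 4·9 = 36.

36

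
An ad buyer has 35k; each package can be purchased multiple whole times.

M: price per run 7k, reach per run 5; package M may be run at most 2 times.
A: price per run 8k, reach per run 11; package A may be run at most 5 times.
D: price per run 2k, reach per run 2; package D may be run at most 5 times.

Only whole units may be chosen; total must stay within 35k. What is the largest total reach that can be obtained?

A has the best ratio (11/8); taking only A gives at most 4×11 = 44 (stopped by the price limit).
Mixing does better — 4×A and 1×D: price 34 ≤ 35, reach 4·11 + 1·2 = 46.

46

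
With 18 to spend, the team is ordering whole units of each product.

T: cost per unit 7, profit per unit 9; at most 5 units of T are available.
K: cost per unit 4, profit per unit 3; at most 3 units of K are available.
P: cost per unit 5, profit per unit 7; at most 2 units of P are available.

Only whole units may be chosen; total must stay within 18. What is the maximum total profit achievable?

Take 1×T and 2×P: cost 17 ≤ 18, profit 1·9 + 2·7 = 23.
P has the best ratio (7/5) and is taken to its limit of 2; remaining capacity is filled optimally with the others.

23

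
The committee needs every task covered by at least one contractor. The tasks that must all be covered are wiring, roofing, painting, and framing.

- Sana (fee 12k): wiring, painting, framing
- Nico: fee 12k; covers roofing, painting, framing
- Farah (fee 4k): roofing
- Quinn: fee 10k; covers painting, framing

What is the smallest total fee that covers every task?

Choose Sana and Farah: together they cover wiring, roofing, painting, framing — every task.
Total fee: 12 + 4 = 16.

16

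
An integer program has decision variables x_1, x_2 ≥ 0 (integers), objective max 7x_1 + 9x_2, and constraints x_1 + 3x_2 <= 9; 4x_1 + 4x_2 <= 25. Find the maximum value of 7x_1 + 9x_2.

44

Relaxing integrality, the LP optimum is 46.50 at (x_1,x_2) = (4.88, 1.38), which is not an integer point.
(x_1,x_2)=(5,1): 1·5+3·1=8≤9, 4·5+4·1=24≤25, objective 44.
(x_1,x_2)=(6,0): 1·6+3·0=6≤9, 4·6+4·0=24≤25, objective 42.
(x_1,x_2)=(3,2): 1·3+3·2=9≤9, 4·3+4·2=20≤25, objective 39.
Maximum is 44 at (x_1,x_2)=(5,1).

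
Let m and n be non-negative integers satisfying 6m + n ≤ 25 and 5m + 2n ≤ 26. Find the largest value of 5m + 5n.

(m,n)=(0,13): 6·0+1·13=13≤25, 5·0+2·13=26≤26, objective 65.
(m,n)=(0,12): 6·0+1·12=12≤25, 5·0+2·12=24≤26, objective 60.
The best lattice point is (0,13), giving 65.

65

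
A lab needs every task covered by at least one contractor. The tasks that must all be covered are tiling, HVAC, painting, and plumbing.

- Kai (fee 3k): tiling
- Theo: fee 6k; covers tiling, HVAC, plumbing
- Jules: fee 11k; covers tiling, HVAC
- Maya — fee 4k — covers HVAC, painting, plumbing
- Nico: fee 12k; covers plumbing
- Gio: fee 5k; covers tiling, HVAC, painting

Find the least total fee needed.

Choose Kai and Maya: together they cover tiling, HVAC, painting, plumbing — every task.
Total fee: 3 + 4 = 7.
No cover costs less than 7.

7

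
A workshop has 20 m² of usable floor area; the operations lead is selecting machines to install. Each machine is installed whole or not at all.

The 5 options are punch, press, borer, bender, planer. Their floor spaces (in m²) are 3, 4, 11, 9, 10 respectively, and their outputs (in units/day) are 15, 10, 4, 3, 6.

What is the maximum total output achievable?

31

Allowing fractional choices, the relaxed optimum would be about 32.1, but machines are indivisible.
punch + press + planer: floor space 3 + 4 + 10 = 17 ≤ 20, output 15 + 10 + 6 = 31.
punch + press + borer: floor space 3 + 4 + 11 = 18 ≤ 20, output 15 + 10 + 4 = 29.
Best is punch, press, and planer with total output 31.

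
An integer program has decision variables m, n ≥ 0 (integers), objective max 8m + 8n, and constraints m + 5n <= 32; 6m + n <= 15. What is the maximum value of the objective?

56

Relaxing integrality, the LP optimum is 60.69 at (m,n) = (1.48, 6.1), which is not an integer point.
(m,n)=(1,6): 1·1+5·6=31≤32, 6·1+1·6=12≤15, objective 56.
(m,n)=(1,5): 1·1+5·5=26≤32, 6·1+1·5=11≤15, objective 48.
(m,n)=(0,6): 1·0+5·6=30≤32, 6·0+1·6=6≤15, objective 48.
Maximum is 56 at (m,n)=(1,6).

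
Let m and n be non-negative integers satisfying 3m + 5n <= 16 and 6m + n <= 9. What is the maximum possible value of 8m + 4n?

16

The continuous relaxation peaks at (1.07, 2.56) with value 18.81; rounding to a feasible lattice point costs some objective.
(m,n)=(1,2): 3·1+5·2=13≤16, 6·1+1·2=8≤9, objective 16.
(m,n)=(1,1): 3·1+5·1=8≤16, 6·1+1·1=7≤9, objective 12.
(m,n)=(0,3): 3·0+5·3=15≤16, 6·0+1·3=3≤9, objective 12.
(m,n)=(0,2): 3·0+5·2=10≤16, 6·0+1·2=2≤9, objective 8.
The best lattice point is (1,2), giving 16.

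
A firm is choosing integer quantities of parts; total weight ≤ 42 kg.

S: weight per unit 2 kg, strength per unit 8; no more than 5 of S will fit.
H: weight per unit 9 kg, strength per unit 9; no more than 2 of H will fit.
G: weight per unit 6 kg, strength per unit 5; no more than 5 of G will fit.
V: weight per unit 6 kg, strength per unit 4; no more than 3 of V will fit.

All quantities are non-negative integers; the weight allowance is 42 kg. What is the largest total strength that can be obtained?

This is a bounded integer knapsack.
5×S, 2×H, 1×G, and 1×V: weight 40 ≤ 42, strength 5·8 + 2·9 + 1·5 + 1·4 = 67.
5×S, 2×H, and 2×G: weight 40 ≤ 42, strength 5·8 + 2·9 + 2·5 = 68.
Best is 68.

68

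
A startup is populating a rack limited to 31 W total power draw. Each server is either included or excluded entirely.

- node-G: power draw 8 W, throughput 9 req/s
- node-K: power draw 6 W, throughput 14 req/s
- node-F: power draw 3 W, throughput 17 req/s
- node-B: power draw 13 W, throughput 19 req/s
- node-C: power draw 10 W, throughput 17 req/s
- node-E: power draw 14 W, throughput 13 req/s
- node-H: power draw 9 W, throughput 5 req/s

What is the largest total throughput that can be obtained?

59

node-G + node-K + node-F + node-B: power draw 8 + 6 + 3 + 13 = 30 ≤ 31, throughput 9 + 14 + 17 + 19 = 59.
node-K + node-F + node-B + node-H: power draw 6 + 3 + 13 + 9 = 31 ≤ 31, throughput 14 + 17 + 19 + 5 = 55.
node-G + node-K + node-F + node-C: power draw 8 + 6 + 3 + 10 = 27 ≤ 31, throughput 9 + 14 + 17 + 17 = 57.
Best is node-G, node-K, node-F, and node-B with total throughput 59.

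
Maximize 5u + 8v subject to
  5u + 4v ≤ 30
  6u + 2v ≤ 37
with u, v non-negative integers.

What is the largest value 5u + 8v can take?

56

The continuous relaxation peaks at (0, 7.5) with value 60.00; rounding to a feasible lattice point costs some objective.
(u,v)=(0,7): 5·0+4·7=28≤30, 6·0+2·7=14≤37, objective 56.
(u,v)=(1,6): 5·1+4·6=29≤30, 6·1+2·6=18≤37, objective 53.
Maximum is 56 at (u,v)=(0,7).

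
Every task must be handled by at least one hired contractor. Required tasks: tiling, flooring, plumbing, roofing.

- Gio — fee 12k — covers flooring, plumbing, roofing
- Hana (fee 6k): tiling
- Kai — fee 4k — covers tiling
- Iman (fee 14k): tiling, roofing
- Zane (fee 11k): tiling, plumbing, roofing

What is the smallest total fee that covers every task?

Choose Gio and Kai: together they cover tiling, flooring, plumbing, roofing — every task.
Total fee: 12 + 4 = 16.

16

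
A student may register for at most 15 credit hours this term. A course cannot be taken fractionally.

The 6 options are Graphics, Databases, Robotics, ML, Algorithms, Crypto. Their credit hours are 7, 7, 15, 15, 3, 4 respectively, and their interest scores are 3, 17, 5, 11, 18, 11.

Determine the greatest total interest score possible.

Allowing fractional choices, the relaxed optimum would be about 46.7, but courses are indivisible.
Graphics + Algorithms + Crypto: credit hours 7 + 3 + 4 = 14 ≤ 15, interest score 3 + 18 + 11 = 32.
Databases + Algorithms: credit hours 7 + 3 = 10 ≤ 15, interest score 17 + 18 = 35.
Databases + Algorithms + Crypto: credit hours 7 + 3 + 4 = 14 ≤ 15, interest score 17 + 18 + 11 = 46.
Best is Databases, Algorithms, and Crypto with total interest score 46.

46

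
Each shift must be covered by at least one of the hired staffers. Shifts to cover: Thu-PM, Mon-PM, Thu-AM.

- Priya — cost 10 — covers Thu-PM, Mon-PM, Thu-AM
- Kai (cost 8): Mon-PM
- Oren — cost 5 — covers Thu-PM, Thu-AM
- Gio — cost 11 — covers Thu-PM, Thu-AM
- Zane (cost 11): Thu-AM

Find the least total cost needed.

10

Priya alone covers Thu-PM, Mon-PM, Thu-AM — every shift.
Total cost: 10.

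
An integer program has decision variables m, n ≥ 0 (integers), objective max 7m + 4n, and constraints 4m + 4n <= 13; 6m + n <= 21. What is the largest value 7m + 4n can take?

The continuous relaxation peaks at (3.25, 0) with value 22.75; rounding to a feasible lattice point costs some objective.
(m,n)=(3,0): 4·3+4·0=12≤13, 6·3+1·0=18≤21, objective 21.
(m,n)=(2,1): 4·2+4·1=12≤13, 6·2+1·1=13≤21, objective 18.
(m,n)=(2,0): 4·2+4·0=8≤13, 6·2+1·0=12≤21, objective 14.
Maximum is 21 at (m,n)=(3,0).

21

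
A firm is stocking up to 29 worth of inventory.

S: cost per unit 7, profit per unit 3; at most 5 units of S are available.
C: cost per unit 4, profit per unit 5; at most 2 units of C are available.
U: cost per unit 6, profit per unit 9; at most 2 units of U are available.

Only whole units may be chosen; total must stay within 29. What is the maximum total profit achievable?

31

1×S, 2×C, and 2×U: cost 27 ≤ 29, profit 1·3 + 2·5 + 2·9 = 31.
2×C and 2×U: cost 20 ≤ 29, profit 2·5 + 2·9 = 28.
Best is 31.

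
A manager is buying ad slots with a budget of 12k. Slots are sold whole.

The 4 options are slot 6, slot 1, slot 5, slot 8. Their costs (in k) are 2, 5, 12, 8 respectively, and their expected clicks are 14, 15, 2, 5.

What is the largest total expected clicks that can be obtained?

Take slot 6 and slot 1: cost 2 + 5 = 7 ≤ 12, expected clicks 14 + 15 = 29.
No other feasible combination does better.

29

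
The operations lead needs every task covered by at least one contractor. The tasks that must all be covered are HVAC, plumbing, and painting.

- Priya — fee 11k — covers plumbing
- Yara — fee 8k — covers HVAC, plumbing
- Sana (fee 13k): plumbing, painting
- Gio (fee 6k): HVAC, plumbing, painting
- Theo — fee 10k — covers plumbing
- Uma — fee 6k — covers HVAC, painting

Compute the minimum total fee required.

6

This is an integer covering problem.
Gio alone covers HVAC, plumbing, painting — every task.
Total fee: 6.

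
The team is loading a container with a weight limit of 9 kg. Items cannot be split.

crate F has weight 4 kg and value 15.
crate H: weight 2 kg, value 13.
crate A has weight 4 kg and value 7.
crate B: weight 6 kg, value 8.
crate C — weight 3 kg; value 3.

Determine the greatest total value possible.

31

Allowing fractional choices, the relaxed optimum would be about 33.2, but items are indivisible.
crate F + crate H: weight 4 + 2 = 6 ≤ 9, value 15 + 13 = 28.
crate F + crate H + crate C: weight 4 + 2 + 3 = 9 ≤ 9, value 15 + 13 + 3 = 31.
crate H + crate A + crate C: weight 2 + 4 + 3 = 9 ≤ 9, value 13 + 7 + 3 = 23.
Best is crate F, crate H, and crate C with total value 31.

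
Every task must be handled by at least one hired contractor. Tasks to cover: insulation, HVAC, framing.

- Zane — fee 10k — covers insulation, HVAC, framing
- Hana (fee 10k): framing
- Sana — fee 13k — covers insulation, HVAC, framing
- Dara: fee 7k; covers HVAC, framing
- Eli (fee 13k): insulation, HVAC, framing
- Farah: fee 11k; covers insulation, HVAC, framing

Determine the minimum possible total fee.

This is an integer covering problem.
Zane alone covers insulation, HVAC, framing — every task.
Total fee: 10.
No cover costs less than 10.

10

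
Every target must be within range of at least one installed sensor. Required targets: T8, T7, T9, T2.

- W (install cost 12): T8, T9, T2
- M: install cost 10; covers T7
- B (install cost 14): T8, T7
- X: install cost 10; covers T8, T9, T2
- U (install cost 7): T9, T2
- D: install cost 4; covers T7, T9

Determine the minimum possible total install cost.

14

This is a weighted set-cover instance.
Choose X and D: together they cover T8, T7, T9, T2 — every target.
Total install cost: 10 + 4 = 14.
No cover costs less than 14.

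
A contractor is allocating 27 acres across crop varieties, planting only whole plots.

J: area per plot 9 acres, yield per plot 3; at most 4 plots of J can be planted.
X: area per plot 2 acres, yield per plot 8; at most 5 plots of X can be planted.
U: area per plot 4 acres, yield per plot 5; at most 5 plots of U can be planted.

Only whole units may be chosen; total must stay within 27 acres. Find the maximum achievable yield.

60

Take 5×X and 4×U: area 26 ≤ 27, yield 5·8 + 4·5 = 60.
X has the best ratio (8/2) and is taken to its limit of 5; remaining capacity is filled optimally with the others.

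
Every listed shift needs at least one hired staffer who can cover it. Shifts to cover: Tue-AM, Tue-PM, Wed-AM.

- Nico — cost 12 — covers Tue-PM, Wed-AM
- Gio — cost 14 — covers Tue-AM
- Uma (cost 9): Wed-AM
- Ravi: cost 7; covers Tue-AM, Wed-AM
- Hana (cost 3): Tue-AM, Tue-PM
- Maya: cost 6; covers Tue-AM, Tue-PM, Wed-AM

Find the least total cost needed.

6

This is a weighted set-cover instance.
The greedy cost-per-new-shift heuristic would pick Hana and Maya for 9, but a cheaper cover exists.
Maya alone covers Tue-AM, Tue-PM, Wed-AM — every shift.
Total cost: 6.
No cover costs less than 6.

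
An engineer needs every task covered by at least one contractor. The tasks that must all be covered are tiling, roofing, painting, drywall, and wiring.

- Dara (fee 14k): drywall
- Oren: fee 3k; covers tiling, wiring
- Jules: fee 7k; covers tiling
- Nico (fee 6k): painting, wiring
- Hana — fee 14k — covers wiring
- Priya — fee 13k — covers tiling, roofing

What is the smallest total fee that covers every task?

The greedy cost-per-new-task heuristic would pick Oren, Nico, Priya, and Dara for 36, but a cheaper cover exists.
Choose Dara, Nico, and Priya: together they cover tiling, roofing, painting, drywall, wiring — every task.
Total fee: 14 + 6 + 13 = 33.
No cover costs less than 33.

33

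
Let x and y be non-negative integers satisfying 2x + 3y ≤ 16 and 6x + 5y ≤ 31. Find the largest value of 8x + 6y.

(x,y)=(5,0) is feasible, giving 40.
(x,y)=(4,1) is feasible, giving 38.
(x,y)=(4,0) is feasible, giving 32.
No feasible integer point exceeds 40.

40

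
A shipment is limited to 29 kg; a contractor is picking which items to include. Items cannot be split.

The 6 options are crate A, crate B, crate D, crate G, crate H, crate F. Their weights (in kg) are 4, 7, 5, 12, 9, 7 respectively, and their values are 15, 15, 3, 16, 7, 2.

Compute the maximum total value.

49

Allowing fractional choices, the relaxed optimum would be about 50.7, but items are indivisible.
crate A + crate B + crate D + crate H: weight 4 + 7 + 5 + 9 = 25 ≤ 29, value 15 + 15 + 3 + 7 = 40.
crate A + crate B + crate G: weight 4 + 7 + 12 = 23 ≤ 29, value 15 + 15 + 16 = 46.
crate A + crate B + crate D + crate G: weight 4 + 7 + 5 + 12 = 28 ≤ 29, value 15 + 15 + 3 + 16 = 49.
Best is crate A, crate B, crate D, and crate G with total value 49.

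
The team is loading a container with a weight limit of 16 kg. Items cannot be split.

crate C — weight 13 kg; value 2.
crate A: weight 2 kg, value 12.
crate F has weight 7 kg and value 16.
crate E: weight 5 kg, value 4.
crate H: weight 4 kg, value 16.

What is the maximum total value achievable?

crate F + crate E + crate H: weight 7 + 5 + 4 = 16 ≤ 16, value 16 + 4 + 16 = 36.
crate A + crate F + crate H: weight 2 + 7 + 4 = 13 ≤ 16, value 12 + 16 + 16 = 44.
Best is crate A, crate F, and crate H with total value 44.

44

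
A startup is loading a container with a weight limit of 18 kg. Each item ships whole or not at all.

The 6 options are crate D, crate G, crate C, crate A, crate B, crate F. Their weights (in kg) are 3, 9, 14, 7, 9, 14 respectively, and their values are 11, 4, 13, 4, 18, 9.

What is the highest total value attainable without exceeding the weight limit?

29

Allowing fractional choices, the relaxed optimum would be about 34.6, but items are indivisible.
crate D + crate B: weight 3 + 9 = 12 ≤ 18, value 11 + 18 = 29.
crate D + crate C: weight 3 + 14 = 17 ≤ 18, value 11 + 13 = 24.
Best is crate D and crate B with total value 29.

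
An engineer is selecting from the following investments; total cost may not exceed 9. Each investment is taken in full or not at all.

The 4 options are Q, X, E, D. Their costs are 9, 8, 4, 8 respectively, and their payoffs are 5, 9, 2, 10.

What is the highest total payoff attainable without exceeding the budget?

Treat it as a binary knapsack problem.
Allowing fractional choices, the relaxed optimum would be about 11.1, but investments are indivisible.
D: cost 8 ≤ 9, payoff 10.
X: cost 8 ≤ 9, payoff 9.
Best is D with total payoff 10.

10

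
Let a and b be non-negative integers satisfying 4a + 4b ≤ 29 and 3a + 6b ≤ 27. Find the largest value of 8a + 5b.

(a,b)=(7,0): 4·7+4·0=28≤29, 3·7+6·0=21≤27, objective 56.
(a,b)=(6,1): 4·6+4·1=28≤29, 3·6+6·1=24≤27, objective 53.
(a,b)=(6,0): 4·6+4·0=24≤29, 3·6+6·0=18≤27, objective 48.
Maximum is 56 at (a,b)=(7,0).

56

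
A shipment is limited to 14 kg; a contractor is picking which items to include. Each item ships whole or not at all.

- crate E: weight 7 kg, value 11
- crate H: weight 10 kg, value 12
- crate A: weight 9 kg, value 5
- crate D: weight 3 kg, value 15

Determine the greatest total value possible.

Take crate H and crate D: weight 10 + 3 = 13 ≤ 14, value 12 + 15 = 27.
No other feasible combination does better.

27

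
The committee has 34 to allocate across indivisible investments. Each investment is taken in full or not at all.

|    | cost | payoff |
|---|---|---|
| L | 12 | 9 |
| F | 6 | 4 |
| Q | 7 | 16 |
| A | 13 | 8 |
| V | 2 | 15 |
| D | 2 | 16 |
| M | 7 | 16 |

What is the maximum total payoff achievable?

Allowing fractional choices, the relaxed optimum would be about 74.7, but investments are indivisible.
L + Q + V + D + M: cost 12 + 7 + 2 + 2 + 7 = 30 ≤ 34, payoff 9 + 16 + 15 + 16 + 16 = 72.
F + Q + V + D + M: cost 6 + 7 + 2 + 2 + 7 = 24 ≤ 34, payoff 4 + 16 + 15 + 16 + 16 = 67.
Q + A + V + D + M: cost 7 + 13 + 2 + 2 + 7 = 31 ≤ 34, payoff 16 + 8 + 15 + 16 + 16 = 71.
Best is L, Q, V, D, and M with total payoff 72.

72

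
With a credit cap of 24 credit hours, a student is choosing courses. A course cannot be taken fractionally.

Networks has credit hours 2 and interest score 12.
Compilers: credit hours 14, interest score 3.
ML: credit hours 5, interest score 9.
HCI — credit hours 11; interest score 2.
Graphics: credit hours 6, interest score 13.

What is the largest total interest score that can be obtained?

This is a 0-1 knapsack instance.
Networks + ML + Graphics: credit hours 2 + 5 + 6 = 13 ≤ 24, interest score 12 + 9 + 13 = 34.
Networks + Compilers + Graphics: credit hours 2 + 14 + 6 = 22 ≤ 24, interest score 12 + 3 + 13 = 28.
Networks + ML + HCI + Graphics: credit hours 2 + 5 + 11 + 6 = 24 ≤ 24, interest score 12 + 9 + 2 + 13 = 36.
Best is Networks, ML, HCI, and Graphics with total interest score 36.

36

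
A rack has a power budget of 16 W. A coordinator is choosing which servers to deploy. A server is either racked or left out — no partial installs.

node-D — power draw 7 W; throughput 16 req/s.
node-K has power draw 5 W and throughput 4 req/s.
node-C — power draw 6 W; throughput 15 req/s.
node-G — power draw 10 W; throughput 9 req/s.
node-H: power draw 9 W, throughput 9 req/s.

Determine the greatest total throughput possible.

31

Take node-D and node-C: power draw 7 + 6 = 13 ≤ 16, throughput 16 + 15 = 31.
No other feasible combination does better.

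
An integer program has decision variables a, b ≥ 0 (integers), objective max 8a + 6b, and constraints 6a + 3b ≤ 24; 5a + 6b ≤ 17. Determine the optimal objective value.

24

Relaxing integrality, the LP optimum is 27.20 at (a,b) = (3.4, 0), which is not an integer point.
(a,b)=(3,0): 6·3+3·0=18≤24, 5·3+6·0=15≤17, objective 24.
(a,b)=(2,1): 6·2+3·1=15≤24, 5·2+6·1=16≤17, objective 22.
(a,b)=(2,0): 6·2+3·0=12≤24, 5·2+6·0=10≤17, objective 16.
No feasible integer point exceeds 24.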